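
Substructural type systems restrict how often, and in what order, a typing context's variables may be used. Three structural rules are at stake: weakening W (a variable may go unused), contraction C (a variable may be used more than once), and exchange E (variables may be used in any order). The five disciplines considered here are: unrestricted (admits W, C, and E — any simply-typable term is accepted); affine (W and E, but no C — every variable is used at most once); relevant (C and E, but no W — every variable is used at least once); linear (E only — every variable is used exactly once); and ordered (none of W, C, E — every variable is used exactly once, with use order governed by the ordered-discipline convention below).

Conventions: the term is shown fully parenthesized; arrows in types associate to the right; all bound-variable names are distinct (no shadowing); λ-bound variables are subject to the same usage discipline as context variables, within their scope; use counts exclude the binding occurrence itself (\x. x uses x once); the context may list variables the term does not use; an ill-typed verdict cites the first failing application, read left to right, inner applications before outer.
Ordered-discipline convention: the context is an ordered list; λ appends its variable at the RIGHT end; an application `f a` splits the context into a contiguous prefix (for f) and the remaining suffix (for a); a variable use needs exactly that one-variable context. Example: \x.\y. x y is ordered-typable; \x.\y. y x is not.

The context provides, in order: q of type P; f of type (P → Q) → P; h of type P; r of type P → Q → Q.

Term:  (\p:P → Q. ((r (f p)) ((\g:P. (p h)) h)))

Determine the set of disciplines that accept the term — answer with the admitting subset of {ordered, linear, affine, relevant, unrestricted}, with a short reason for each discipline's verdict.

admitted by: unrestricted
variable uses: q=0; f=1; h=2; r=1; p (λ-bound)=2; g (λ-bound)=0
left-to-right use order: r, f, p, p, h, h
typing: well-typed at (P → Q) → Q
ordered ✗ (h ×2, p ×2 used more than once (contraction); unused: q, g — weakening required)
linear ✗ (h ×2, p ×2 used more than once (contraction); unused: q, g — weakening required)
affine ✗ (h ×2, p ×2 used more than once (contraction))
relevant ✗ (unused: q, g — weakening required)
unrestricted ✓ (well-typed at (P → Q) → Q; no restrictions here)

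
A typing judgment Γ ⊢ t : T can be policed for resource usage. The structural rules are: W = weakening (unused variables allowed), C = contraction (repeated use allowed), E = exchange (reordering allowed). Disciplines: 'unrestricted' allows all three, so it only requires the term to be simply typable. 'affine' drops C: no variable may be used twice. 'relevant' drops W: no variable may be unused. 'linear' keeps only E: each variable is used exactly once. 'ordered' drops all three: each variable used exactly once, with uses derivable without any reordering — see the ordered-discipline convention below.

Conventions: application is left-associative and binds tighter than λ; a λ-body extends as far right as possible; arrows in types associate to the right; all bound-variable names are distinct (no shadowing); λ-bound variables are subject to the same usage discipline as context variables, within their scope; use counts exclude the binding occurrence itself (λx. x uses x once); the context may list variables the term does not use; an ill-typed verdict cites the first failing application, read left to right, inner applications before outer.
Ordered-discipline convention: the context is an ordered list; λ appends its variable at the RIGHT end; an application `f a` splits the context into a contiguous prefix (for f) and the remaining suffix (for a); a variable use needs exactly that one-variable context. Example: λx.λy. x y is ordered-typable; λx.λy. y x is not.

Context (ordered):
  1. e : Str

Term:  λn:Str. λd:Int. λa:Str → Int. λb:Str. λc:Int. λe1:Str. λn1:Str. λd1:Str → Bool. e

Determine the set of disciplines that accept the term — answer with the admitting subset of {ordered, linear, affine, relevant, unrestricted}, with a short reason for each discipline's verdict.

admitted in: affine, unrestricted
use counts: e: 1; n [bound]: 0; d [bound]: 0; a [bound]: 0; b [bound]: 0; c [bound]: 0; e1 [bound]: 0; n1 [bound]: 0; d1 [bound]: 0
uses in reading order: e
typing: ✓ — Str → Int → (Str → Int) → Str → Int → Str → Str → (Str → Bool) → Str
ordered ✗ (unused: n, d, a, b, c, e1, n1, d1 — weakening required)
linear ✗ (unused: n, d, a, b, c, e1, n1, d1 — weakening required)
affine ✓ (e, n, d, a, b, c, e1, n1, d1: no repeats, contraction unneeded)
relevant ✗ (unused: n, d, a, b, c, e1, n1, d1 — weakening required)
unrestricted ✓ (well-typed at Str → Int → (Str → Int) → Str → Int → Str → Str → (Str → Bool) → Str; no restrictions here)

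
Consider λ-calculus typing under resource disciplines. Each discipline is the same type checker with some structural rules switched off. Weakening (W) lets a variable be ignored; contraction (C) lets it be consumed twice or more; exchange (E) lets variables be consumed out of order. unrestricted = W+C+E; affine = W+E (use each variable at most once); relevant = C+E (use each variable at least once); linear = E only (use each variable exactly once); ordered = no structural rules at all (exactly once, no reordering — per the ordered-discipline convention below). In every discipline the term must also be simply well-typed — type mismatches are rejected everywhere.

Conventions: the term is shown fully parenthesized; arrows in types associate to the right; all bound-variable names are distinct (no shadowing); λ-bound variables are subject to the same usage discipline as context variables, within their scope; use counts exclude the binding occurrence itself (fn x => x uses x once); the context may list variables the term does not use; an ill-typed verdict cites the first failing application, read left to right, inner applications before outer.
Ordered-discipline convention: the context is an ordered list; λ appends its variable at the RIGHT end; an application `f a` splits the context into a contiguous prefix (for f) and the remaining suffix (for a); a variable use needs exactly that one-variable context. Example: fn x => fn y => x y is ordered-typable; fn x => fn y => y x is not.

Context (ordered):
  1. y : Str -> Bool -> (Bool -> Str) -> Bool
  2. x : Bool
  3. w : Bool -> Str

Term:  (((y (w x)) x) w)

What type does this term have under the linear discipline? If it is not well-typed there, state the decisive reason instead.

not well-typed under linear — uses contraction: x ×2, w ×2
use counts: y: 1, x: 2, w: 2
uses in reading order: y, w, x, x, w
typing: ✓ — Bool
per-discipline verdicts: ordered ✗; linear ✗; affine ✗; relevant ✓; unrestricted ✓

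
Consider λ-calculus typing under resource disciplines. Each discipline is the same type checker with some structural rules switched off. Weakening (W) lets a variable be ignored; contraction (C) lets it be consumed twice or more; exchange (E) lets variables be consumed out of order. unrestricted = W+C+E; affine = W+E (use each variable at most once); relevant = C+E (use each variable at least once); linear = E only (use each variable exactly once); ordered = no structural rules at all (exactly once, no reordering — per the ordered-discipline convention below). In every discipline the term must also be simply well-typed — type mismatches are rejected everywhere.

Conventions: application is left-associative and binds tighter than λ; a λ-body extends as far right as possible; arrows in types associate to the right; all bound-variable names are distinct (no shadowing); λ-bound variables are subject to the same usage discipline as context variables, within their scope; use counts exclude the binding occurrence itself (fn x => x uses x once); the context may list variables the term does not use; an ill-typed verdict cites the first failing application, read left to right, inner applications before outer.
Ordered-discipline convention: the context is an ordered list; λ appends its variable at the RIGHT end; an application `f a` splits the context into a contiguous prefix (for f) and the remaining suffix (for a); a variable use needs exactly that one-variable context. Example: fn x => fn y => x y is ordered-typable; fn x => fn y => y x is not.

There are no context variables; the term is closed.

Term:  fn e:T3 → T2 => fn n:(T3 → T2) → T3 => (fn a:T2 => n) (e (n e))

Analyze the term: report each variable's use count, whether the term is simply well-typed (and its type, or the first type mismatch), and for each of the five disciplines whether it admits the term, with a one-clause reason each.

use counts: e [bound]: 2×, n [bound]: 2×, a [bound]: 0×
use order (left to right): n, e, n, e
typing: well-typed at (T3 → T2) → ((T3 → T2) → T3) → (T3 → T2) → T3
ordered ✗ (repeated use of e ×2, n ×2; needs weakening: a unused)
linear ✗ (repeated use of e ×2, n ×2; needs weakening: a unused)
affine ✗ (repeated use of e ×2, n ×2)
relevant ✗ (needs weakening: a unused)
unrestricted ✓ (simply typable at (T3 → T2) → ((T3 → T2) → T3) → (T3 → T2) → T3; W, C, E all held)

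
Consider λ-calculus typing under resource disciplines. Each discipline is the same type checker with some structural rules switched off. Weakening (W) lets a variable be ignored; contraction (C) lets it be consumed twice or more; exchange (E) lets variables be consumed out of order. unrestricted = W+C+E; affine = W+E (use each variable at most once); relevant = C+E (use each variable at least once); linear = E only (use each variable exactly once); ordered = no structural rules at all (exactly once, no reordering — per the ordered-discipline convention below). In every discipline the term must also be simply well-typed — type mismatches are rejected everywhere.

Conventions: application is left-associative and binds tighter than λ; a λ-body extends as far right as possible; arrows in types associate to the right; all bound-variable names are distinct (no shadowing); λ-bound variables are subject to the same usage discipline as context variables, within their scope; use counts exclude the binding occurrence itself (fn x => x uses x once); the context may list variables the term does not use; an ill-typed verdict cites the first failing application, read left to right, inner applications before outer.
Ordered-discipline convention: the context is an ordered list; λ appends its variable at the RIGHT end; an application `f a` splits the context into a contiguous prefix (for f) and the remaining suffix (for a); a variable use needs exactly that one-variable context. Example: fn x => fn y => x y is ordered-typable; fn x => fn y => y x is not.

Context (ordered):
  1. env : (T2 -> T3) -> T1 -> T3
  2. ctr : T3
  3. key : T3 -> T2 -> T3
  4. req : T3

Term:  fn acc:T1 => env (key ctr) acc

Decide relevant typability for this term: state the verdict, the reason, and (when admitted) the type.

no — needs weakening: req unused
variable uses: env: 1×; ctr: 1×; key: 1×; req: 0×; acc (bound): 1×
uses in reading order: env, key, ctr, acc
typing: well-typed at T1 -> T3
across the five disciplines: ordered ✗ · linear ✗ · affine ✓ · relevant ✗ · unrestricted ✓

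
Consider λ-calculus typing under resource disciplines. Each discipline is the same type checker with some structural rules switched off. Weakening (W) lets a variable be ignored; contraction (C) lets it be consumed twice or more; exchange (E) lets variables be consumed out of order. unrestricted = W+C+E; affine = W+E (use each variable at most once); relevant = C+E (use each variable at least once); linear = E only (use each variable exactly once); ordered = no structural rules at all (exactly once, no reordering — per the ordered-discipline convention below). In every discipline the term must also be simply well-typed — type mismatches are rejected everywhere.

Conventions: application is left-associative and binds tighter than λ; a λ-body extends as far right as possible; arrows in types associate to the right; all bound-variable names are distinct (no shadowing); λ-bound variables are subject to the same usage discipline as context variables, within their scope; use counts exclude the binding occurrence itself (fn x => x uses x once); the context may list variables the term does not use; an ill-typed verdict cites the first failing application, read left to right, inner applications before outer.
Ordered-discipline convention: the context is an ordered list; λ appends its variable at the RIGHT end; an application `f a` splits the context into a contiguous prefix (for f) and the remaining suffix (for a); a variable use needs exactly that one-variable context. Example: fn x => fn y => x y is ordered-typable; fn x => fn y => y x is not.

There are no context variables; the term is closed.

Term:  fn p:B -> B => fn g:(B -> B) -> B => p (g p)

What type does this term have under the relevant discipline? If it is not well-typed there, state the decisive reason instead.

term : (B -> B) -> ((B -> B) -> B) -> B
usage: p (λ-bound): 2; g (λ-bound): 1
uses in reading order: p, g, p
typing: ✓ — (B -> B) -> ((B -> B) -> B) -> B
summary: ordered ✗ · linear ✗ · affine ✗ · relevant ✓ · unrestricted ✓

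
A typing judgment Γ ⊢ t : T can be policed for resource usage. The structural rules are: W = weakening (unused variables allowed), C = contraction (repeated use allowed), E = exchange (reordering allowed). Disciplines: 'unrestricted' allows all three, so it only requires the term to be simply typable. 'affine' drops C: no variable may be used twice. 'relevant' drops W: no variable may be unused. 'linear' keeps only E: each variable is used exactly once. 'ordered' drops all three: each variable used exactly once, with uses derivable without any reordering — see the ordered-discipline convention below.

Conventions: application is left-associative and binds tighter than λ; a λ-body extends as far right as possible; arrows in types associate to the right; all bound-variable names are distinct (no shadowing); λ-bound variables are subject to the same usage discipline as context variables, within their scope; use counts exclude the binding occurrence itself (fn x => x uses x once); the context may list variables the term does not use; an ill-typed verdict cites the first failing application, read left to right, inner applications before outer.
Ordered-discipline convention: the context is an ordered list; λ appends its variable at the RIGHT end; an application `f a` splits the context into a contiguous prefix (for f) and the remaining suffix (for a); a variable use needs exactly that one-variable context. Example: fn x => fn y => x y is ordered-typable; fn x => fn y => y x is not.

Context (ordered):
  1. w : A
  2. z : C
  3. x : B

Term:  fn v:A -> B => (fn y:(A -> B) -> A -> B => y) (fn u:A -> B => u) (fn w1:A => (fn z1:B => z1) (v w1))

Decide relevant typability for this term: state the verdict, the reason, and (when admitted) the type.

no — w, z, x left unused
counts: w ×0, z ×0, x ×0, v [bound] ×1, y [bound] ×1, u [bound] ×1, w1 [bound] ×1, z1 [bound] ×1
left-to-right use order: y, u, z1, v, w1
typing: the term checks, with type (A -> B) -> A -> B
all disciplines: ordered ✗ · linear ✗ · affine ✓ · relevant ✗ · unrestricted ✓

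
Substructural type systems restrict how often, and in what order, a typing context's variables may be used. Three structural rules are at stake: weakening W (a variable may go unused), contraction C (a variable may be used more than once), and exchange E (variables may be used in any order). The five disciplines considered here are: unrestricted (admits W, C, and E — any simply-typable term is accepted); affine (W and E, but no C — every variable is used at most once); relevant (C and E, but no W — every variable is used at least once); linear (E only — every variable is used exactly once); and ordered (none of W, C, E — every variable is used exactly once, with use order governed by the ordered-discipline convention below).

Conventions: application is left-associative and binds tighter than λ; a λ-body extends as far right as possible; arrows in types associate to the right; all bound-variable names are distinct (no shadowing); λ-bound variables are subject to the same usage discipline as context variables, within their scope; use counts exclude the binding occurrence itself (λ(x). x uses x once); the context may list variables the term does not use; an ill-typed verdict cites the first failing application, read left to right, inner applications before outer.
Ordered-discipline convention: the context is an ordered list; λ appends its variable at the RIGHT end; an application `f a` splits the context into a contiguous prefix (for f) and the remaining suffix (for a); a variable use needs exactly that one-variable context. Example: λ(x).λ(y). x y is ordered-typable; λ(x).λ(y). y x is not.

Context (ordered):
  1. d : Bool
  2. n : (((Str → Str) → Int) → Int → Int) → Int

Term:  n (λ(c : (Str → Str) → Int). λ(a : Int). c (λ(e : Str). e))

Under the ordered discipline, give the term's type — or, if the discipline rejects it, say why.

not well-typed under ordered — d, a never used (weakening)
usage: d: 0×, n: 1×, c (λ-bound): 1×, a (λ-bound): 0×, e (λ-bound): 1×
left-to-right use order: n, c, e
typing: well-typed — term : Int
summary: ordered ✗ · linear ✗ · affine ✓ · relevant ✗ · unrestricted ✓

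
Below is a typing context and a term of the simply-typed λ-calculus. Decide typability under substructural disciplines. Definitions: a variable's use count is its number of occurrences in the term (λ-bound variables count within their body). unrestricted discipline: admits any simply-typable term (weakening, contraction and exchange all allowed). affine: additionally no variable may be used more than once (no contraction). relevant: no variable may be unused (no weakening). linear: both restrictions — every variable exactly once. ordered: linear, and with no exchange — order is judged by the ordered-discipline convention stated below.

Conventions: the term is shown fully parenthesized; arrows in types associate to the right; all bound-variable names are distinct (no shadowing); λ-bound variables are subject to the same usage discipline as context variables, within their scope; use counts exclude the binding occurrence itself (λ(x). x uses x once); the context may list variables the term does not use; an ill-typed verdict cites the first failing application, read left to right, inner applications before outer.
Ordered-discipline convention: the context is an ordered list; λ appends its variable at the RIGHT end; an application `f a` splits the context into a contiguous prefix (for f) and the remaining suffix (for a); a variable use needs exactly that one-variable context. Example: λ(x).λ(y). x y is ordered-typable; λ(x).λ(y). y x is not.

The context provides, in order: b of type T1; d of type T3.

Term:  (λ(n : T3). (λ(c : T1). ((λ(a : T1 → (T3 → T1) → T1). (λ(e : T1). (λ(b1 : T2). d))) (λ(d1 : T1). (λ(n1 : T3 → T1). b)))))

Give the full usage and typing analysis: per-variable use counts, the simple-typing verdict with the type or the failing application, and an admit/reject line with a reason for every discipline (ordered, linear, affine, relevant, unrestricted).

counts: b: 1×; d: 1×; n (bound): 0×; c (bound): 0×; a (bound): 0×; e (bound): 0×; b1 (bound): 0×; d1 (bound): 0×; n1 (bound): 0×
left-to-right use order: d, b
typing: well-typed at T3 → T1 → T1 → T2 → T3
ordered ✗ (unused: n, c, a, e, b1, d1, n1 — weakening required)
linear ✗ (unused: n, c, a, e, b1, d1, n1 — weakening required)
affine ✓ (at most one use each (b, d, n, c, a, e, b1, d1, n1))
relevant ✗ (unused: n, c, a, e, b1, d1, n1 — weakening required)
unrestricted ✓ (well-typed at T3 → T1 → T1 → T2 → T3; no restrictions here)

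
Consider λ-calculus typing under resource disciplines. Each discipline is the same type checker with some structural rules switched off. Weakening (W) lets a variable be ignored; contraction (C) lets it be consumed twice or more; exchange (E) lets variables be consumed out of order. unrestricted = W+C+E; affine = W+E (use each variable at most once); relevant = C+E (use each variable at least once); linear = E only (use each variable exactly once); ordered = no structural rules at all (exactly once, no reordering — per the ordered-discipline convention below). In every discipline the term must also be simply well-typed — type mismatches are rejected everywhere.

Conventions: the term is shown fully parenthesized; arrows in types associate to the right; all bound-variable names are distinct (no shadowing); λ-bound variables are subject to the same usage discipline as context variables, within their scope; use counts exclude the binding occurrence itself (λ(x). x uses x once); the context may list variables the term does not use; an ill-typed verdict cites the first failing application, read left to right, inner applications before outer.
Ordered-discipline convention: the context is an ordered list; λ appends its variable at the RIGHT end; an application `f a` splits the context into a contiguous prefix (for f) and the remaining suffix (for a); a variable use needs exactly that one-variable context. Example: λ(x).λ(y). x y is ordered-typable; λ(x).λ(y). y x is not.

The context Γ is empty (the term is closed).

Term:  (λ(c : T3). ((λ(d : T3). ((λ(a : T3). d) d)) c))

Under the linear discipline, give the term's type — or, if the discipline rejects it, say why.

not well-typed under linear — repeated use of d ×2; a never used (weakening)
usage: c [bound]: 1×, d [bound]: 2×, a [bound]: 0×
left-to-right use order: d, d, c
typing: the term checks, with type T3 → T3
across the five disciplines: ordered ✗ | linear ✗ | affine ✗ | relevant ✗ | unrestricted ✓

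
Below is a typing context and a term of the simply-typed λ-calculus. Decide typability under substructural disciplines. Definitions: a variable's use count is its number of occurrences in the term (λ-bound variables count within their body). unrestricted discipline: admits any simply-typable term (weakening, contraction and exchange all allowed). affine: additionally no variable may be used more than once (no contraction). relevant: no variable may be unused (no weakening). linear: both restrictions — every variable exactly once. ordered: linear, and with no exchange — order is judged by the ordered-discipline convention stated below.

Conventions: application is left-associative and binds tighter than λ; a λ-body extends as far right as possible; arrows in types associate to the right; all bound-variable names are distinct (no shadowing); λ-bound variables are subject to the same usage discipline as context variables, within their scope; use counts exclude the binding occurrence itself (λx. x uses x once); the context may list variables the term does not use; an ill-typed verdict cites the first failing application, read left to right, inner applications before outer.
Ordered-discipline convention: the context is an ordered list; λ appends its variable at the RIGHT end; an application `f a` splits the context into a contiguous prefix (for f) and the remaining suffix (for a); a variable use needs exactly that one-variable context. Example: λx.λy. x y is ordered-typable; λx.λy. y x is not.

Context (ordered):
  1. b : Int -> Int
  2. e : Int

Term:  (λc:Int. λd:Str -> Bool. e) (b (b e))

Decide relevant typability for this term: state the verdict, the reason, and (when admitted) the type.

no — c, d never used (weakening)
use counts: b: 2; e: 2; c (bound): 0; d (bound): 0
left-to-right use order: e, b, b, e
typing: well-typed at (Str -> Bool) -> Int
all disciplines: ordered ✗; linear ✗; affine ✗; relevant ✗; unrestricted ✓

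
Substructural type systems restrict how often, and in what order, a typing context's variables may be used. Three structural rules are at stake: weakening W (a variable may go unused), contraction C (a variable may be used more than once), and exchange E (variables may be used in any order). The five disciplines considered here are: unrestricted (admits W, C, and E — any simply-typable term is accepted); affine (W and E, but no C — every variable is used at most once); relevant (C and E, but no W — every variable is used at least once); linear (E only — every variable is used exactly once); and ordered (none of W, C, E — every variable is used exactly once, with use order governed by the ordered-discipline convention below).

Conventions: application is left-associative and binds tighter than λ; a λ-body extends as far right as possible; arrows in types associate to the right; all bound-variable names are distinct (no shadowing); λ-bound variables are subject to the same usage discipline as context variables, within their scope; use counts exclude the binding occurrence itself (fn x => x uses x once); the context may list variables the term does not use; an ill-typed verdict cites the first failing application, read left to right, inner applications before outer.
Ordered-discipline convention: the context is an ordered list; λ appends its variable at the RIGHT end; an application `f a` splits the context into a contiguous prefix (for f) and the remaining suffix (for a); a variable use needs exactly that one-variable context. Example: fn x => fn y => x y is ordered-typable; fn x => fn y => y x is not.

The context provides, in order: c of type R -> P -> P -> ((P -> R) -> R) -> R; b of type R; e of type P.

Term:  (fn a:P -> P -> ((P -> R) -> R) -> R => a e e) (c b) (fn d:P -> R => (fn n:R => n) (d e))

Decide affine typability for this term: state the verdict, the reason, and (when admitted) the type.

no — uses contraction: e ×3
use counts: c: 1, b: 1, e: 3, a [bound]: 1, d [bound]: 1, n [bound]: 1
uses in reading order: a, e, e, c, b, n, d, e
typing: well-typed — term : R
per-discipline verdicts: ordered ✗ | linear ✗ | affine ✗ | relevant ✓ | unrestricted ✓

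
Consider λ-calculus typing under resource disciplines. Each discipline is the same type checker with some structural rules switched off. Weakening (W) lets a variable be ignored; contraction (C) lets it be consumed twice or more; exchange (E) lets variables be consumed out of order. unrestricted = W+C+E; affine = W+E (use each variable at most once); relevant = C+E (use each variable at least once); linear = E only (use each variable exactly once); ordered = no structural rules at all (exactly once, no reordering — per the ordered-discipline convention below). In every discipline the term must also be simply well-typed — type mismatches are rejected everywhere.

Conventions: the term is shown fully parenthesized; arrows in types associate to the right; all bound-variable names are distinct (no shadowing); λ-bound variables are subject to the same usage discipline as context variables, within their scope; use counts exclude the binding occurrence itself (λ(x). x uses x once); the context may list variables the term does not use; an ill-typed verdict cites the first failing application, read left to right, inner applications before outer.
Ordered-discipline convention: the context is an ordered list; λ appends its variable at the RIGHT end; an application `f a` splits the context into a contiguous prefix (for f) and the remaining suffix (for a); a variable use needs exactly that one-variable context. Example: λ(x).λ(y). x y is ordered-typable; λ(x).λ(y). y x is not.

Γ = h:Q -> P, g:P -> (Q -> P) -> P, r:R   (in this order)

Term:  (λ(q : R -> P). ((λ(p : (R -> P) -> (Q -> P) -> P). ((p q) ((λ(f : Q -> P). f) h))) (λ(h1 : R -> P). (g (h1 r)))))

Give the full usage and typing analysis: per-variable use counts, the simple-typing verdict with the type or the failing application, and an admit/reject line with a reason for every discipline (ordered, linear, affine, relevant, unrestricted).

use counts: h: 1×; g: 1×; r: 1×; q (λ-bound): 1×; p (λ-bound): 1×; f (λ-bound): 1×; h1 (λ-bound): 1×
order of uses: p, q, f, h, g, h1, r
typing: well-typed at (R -> P) -> P
ordered ✗ (no ordered split (uses run p, q, f, h, g, h1, r))
linear ✓ (h, g, r, q, p, f, h1: one use apiece)
affine ✓ (no duplicate uses among h, g, r, q, p, f, h1)
relevant ✓ (h, g, r, q, p, f, h1: all used, weakening unneeded)
unrestricted ✓ (typability at (R -> P) -> P is all that's needed)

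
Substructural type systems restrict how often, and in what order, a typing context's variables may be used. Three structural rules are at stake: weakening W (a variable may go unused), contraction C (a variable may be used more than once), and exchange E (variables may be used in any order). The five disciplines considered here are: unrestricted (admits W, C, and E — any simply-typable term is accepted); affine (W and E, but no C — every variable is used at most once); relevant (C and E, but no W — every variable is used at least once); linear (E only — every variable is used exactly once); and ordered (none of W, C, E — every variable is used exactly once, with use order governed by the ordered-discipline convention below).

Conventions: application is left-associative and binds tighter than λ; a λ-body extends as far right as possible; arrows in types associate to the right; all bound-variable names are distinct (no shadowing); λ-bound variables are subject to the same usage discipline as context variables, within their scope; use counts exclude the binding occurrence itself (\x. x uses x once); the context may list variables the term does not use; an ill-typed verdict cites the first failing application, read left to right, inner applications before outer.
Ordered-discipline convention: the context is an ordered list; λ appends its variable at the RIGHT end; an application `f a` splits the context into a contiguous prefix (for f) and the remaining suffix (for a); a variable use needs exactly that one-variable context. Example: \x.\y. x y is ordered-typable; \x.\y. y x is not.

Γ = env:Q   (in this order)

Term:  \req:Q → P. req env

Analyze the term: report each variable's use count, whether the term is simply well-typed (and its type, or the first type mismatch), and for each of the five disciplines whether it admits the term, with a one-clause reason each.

counts: env: 1×, req (λ-bound): 1×
order of uses: req, env
typing: ✓ — (Q → P) → P
ordered: ✗, use order req, env needs exchange
linear: ✓, exactly-once usage across env, req
affine: ✓, at most one use each (env, req)
relevant: ✓, none of env, req goes unused
unrestricted: ✓, type-checks ((Q → P) → P) and nothing is barred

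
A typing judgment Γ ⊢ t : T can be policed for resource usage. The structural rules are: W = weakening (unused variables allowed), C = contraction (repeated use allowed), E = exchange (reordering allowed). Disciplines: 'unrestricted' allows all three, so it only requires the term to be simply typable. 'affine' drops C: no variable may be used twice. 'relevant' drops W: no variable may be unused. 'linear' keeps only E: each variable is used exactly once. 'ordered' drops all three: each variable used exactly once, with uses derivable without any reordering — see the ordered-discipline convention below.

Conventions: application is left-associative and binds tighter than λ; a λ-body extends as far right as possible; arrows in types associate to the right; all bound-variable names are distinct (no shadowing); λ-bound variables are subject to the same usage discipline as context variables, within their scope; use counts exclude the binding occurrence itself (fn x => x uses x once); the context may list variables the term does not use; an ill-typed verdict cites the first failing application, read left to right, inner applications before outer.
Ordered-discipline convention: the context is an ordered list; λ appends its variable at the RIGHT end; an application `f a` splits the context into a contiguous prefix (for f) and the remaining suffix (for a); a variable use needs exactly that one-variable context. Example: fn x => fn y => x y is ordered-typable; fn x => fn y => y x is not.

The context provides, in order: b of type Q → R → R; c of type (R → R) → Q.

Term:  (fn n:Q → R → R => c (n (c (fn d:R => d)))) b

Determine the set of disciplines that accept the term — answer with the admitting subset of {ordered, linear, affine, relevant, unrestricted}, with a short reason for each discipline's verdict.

admitted by: relevant, unrestricted
use counts: b: 1×; c: 2×; n (λ-bound): 1×; d (λ-bound): 1×
order of uses: c, n, c, d, b
typing: well-typed — term : Q
ordered: ✗, repeated use of c ×2
linear: ✗, repeated use of c ×2
affine: ✗, repeated use of c ×2
relevant: ✓, b, c, n, d: all used, weakening unneeded
unrestricted: ✓, typability at Q is all that's needed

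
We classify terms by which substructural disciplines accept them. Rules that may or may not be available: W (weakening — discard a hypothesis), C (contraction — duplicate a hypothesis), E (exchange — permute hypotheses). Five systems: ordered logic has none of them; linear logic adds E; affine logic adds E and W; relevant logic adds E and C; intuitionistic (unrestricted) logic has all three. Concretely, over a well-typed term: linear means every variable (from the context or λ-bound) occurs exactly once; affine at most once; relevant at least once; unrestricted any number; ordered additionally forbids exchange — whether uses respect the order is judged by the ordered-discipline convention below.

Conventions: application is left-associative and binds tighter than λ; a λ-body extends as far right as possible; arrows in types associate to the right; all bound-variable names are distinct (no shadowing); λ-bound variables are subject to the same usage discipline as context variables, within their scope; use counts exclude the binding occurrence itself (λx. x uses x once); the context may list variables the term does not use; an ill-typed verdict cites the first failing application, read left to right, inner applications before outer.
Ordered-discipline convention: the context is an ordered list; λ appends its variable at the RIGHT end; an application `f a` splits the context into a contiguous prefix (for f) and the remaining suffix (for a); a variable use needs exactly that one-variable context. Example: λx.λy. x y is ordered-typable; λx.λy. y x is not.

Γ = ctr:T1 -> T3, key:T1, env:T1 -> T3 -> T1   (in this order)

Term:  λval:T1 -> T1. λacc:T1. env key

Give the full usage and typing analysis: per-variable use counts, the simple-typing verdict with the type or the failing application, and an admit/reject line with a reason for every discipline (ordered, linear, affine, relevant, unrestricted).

usage: ctr ×0; key ×1; env ×1; val [bound] ×0; acc [bound] ×0
order of uses: env, key
typing: ✓ — (T1 -> T1) -> T1 -> T3 -> T1
ordered: ✗, needs weakening: ctr, val, acc unused
linear: ✗, needs weakening: ctr, val, acc unused
affine: ✓, none of ctr, key, env, val, acc used more than once
relevant: ✗, needs weakening: ctr, val, acc unused
unrestricted: ✓, typability at (T1 -> T1) -> T1 -> T3 -> T1 is all that's needed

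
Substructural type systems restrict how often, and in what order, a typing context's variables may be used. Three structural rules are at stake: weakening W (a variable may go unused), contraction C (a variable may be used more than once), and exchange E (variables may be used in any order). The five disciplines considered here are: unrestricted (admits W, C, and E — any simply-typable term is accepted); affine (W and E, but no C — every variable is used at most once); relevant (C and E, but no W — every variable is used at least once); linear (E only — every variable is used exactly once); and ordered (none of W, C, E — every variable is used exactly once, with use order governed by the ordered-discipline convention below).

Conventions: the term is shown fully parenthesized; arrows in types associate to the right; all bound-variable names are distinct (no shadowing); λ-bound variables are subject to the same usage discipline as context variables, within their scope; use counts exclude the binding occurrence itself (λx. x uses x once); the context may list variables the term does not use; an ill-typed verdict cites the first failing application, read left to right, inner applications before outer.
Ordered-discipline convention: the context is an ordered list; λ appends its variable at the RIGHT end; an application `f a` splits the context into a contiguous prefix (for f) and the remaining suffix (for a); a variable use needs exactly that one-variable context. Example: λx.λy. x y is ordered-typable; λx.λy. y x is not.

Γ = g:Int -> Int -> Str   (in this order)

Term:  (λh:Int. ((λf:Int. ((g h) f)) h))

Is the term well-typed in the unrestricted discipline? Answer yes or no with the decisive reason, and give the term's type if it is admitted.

yes — well-typed at Int -> Str; no restrictions here; term : Int -> Str
use counts: g=1; h (bound)=2; f (bound)=1
order of uses: g, h, f, h
typing: the term checks, with type Int -> Str
per-discipline verdicts: ordered ✗ | linear ✗ | affine ✗ | relevant ✓ | unrestricted ✓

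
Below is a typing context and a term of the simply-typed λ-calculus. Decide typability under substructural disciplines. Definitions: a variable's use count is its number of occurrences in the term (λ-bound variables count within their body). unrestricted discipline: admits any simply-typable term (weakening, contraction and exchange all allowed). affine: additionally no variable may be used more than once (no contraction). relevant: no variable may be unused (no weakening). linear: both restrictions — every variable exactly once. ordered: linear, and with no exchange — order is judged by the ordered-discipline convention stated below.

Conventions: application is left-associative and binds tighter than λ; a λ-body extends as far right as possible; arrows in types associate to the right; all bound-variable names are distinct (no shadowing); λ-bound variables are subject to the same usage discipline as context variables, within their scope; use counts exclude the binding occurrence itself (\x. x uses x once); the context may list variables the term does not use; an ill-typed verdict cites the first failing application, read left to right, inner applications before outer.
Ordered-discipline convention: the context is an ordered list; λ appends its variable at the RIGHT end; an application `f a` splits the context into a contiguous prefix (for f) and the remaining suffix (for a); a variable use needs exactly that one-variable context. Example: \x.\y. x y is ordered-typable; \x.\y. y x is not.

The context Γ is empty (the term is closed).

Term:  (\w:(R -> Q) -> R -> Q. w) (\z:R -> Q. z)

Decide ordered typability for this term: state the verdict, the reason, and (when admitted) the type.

yes — w, z once each; derivable with no W/C/E; term : (R -> Q) -> R -> Q
counts: w (λ-bound) ×1, z (λ-bound) ×1
left-to-right use order: w, z
typing: the term checks, with type (R -> Q) -> R -> Q
all disciplines: ordered ✓ · linear ✓ · affine ✓ · relevant ✓ · unrestricted ✓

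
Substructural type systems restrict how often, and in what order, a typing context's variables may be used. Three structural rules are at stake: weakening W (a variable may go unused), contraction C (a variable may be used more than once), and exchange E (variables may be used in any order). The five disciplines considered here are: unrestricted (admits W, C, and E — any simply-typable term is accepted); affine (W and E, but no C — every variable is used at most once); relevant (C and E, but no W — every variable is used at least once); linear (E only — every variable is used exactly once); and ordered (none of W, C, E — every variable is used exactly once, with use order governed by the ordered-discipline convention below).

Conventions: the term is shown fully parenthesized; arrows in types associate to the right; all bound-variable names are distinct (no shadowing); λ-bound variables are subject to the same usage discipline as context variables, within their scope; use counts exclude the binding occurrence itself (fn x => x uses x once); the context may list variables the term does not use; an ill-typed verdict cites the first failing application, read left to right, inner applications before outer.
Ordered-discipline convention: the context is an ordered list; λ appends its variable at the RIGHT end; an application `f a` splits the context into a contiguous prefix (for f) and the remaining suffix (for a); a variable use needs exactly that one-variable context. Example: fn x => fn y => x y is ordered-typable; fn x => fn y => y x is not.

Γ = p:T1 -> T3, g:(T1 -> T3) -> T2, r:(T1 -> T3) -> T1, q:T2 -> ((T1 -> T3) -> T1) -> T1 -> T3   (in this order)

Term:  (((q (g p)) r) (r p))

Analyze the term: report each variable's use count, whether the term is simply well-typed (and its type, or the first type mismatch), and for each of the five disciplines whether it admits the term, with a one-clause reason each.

usage: p: 2; g: 1; r: 2; q: 1
uses in reading order: q, g, p, r, r, p
typing: ✓ — T3
ordered: ✗ — repeated use of p ×2, r ×2
linear: ✗ — repeated use of p ×2, r ×2
affine: ✗ — repeated use of p ×2, r ×2
relevant: ✓ — p, g, r, q: all used, weakening unneeded
unrestricted: ✓ — type-checks (T3) and nothing is barred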